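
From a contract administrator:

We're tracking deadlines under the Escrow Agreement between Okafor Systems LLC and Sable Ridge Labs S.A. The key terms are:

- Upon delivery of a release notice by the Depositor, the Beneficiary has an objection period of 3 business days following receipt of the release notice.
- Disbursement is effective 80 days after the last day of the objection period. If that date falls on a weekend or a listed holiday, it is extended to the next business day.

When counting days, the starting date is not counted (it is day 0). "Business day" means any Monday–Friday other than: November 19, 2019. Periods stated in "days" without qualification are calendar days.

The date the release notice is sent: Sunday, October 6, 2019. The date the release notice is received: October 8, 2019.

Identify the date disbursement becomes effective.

The last day of the objection period: 3 business days after Tuesday, October 8, 2019, skipping weekends — Oct 9, Oct 10, Oct 11 — lands on Friday, October 11, 2019.
The date disbursement becomes effective: October 11, 2019 + 80 days = December 30, 2019. December 30, 2019 is a Monday and is not a listed holiday, so no roll-forward applies.

December 30, 2019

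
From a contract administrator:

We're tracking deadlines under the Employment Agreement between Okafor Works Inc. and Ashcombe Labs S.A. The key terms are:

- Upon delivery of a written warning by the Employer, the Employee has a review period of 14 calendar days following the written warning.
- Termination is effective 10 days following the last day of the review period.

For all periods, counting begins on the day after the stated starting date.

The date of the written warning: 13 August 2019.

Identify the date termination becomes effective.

6 September 2019

The last day of the review period: 13 August 2019 + 14 days = 27 August 2019.
The date termination becomes effective: 27 August 2019 + 10 days = 6 September 2019.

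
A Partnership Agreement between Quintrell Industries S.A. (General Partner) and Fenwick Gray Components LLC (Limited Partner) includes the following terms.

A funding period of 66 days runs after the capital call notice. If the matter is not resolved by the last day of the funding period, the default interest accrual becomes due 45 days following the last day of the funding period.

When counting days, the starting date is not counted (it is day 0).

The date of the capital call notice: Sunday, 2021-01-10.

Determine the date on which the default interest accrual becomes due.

2021-05-01

The last day of the funding period: 66 calendar days after 2021-01-10 is 2021-03-17.
The date on which the default interest accrual becomes due: 45 calendar days after 2021-03-17 is 2021-05-01.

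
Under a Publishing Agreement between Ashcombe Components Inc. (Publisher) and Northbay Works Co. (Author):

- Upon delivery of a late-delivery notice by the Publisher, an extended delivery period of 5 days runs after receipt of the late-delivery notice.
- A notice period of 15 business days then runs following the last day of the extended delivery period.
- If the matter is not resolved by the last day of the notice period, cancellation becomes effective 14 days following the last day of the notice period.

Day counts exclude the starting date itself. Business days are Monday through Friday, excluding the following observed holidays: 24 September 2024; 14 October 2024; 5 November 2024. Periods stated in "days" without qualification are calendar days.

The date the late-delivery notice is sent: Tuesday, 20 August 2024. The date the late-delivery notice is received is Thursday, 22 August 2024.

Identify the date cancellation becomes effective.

1 October 2024

Adding 5 calendar days to 22 August 2024 gives 27 August 2024, which is the last day of the extended delivery period.
From Tuesday, 27 August 2024, 15 business days (Aug 28, Aug 29, Aug 30, Sep 2, …, Sep 13, Sep 16, Sep 17, skipping weekends) brings us to Tuesday, 17 September 2024, which is the last day of the notice period.
The date cancellation becomes effective: 17 September 2024 + 14 days = 1 October 2024.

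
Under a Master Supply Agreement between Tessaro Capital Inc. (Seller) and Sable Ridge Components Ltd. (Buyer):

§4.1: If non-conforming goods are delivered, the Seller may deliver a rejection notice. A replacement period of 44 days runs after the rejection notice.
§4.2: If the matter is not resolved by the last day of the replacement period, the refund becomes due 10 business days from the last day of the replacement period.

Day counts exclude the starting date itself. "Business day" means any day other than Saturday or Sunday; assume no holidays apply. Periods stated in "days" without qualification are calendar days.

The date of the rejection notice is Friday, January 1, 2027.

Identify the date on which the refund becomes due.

Adding 44 calendar days to January 1, 2027 gives February 14, 2027, which is the last day of the replacement period.
The date on which the refund becomes due: 10 business days after Sunday, February 14, 2027, skipping weekends — Feb 15, Feb 16, Feb 17, Feb 18, Feb 19, Feb 22, Feb 23, Feb 24, Feb 25, Feb 26 — lands on Friday, February 26, 2027.

February 26, 2027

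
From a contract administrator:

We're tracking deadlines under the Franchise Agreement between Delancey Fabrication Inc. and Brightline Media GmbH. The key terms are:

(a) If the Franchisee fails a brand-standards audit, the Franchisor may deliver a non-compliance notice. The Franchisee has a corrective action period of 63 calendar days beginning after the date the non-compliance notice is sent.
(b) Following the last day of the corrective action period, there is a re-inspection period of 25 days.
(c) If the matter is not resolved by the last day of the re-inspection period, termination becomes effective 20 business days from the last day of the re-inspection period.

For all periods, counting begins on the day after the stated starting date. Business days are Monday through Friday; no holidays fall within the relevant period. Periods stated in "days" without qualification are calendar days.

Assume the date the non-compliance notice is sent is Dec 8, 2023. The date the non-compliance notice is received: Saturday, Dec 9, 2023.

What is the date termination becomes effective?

Apr 2, 2024

The last day of the corrective action period: Dec 8, 2023 + 63 days = Feb 9, 2024.
The last day of the re-inspection period: 25 calendar days after Feb 9, 2024 is Mar 5, 2024.
The date termination becomes effective: 20 business days after Tuesday, Mar 5, 2024, skipping weekends — Mar 6, Mar 7, Mar 8, Mar 11, …, Mar 29, Apr 1, Apr 2 — lands on Tuesday, Apr 2, 2024.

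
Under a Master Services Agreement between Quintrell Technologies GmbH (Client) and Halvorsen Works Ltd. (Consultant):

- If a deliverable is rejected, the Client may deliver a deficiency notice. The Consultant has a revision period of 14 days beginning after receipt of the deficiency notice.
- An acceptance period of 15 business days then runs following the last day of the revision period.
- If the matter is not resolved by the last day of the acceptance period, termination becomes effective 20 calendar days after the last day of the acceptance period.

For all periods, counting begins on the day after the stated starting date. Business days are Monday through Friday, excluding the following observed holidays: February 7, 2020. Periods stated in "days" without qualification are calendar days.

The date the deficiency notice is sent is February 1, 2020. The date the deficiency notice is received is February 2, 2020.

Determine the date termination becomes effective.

March 26, 2020

The last day of the revision period: February 2, 2020 + 14 days = February 16, 2020.
From Sunday, February 16, 2020, 15 business days (Feb 17, Feb 18, Feb 19, Feb 20, …, Mar 4, Mar 5, Mar 6, skipping weekends) brings us to Friday, March 6, 2020, which is the last day of the acceptance period.
The date termination becomes effective: March 6, 2020 + 20 days = March 26, 2020.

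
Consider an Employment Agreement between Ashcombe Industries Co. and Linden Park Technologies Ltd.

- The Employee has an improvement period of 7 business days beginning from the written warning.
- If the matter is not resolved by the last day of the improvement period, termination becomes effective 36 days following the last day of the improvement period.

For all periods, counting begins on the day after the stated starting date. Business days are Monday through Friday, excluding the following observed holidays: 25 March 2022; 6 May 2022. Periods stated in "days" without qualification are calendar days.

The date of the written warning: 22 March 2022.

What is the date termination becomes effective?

From Tuesday, 22 March 2022, 7 business days (Mar 23, Mar 24, Mar 28, Mar 29, Mar 30, Mar 31, Apr 1, skipping weekends and the listed holiday on Mar 25) brings us to Friday, 1 April 2022, which is the last day of the improvement period.
Adding 36 calendar days to 1 April 2022 gives 7 May 2022, which is the date termination becomes effective.

7 May 2022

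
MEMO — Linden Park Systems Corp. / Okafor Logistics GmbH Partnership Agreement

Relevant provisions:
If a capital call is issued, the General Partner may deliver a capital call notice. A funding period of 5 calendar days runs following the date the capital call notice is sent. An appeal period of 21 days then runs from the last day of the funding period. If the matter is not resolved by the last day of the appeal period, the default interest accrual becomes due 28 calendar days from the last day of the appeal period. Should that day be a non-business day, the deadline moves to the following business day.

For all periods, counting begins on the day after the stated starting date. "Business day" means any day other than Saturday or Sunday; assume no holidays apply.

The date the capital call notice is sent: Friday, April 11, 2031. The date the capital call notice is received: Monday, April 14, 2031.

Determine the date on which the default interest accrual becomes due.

The last day of the funding period: 5 calendar days after April 11, 2031 is April 16, 2031.
The last day of the appeal period: 21 calendar days after April 16, 2031 is May 7, 2031.
The date on which the default interest accrual becomes due: May 7, 2031 + 28 days = June 4, 2031. June 4, 2031 is a Wednesday, so no roll-forward applies.

June 4, 2031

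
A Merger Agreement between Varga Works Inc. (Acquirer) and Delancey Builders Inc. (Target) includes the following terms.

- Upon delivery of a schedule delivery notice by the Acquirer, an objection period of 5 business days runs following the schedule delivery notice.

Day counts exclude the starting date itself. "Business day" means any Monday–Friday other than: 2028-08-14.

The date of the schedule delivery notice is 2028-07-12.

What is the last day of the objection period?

The last day of the objection period: 5 business days after Wednesday, 2028-07-12, skipping weekends — Jul 13, Jul 14, Jul 17, Jul 18, Jul 19 — lands on Wednesday, 2028-07-19.

2028-07-19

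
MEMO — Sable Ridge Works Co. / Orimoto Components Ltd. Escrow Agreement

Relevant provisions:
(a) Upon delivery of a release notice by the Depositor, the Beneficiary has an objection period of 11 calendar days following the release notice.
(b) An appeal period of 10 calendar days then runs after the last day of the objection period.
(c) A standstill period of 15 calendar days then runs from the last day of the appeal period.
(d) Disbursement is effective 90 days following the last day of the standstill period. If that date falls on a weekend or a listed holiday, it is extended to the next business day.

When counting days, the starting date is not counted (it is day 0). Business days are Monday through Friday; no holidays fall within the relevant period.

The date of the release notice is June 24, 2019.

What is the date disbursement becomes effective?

October 28, 2019

The last day of the objection period: June 24, 2019 + 11 days = July 5, 2019.
The last day of the appeal period: July 5, 2019 + 10 days = July 15, 2019.
The last day of the standstill period: 15 calendar days after July 15, 2019 is July 30, 2019.
The date disbursement becomes effective: 90 calendar days after July 30, 2019 is October 28, 2019. October 28, 2019 is a Monday, so no roll-forward applies.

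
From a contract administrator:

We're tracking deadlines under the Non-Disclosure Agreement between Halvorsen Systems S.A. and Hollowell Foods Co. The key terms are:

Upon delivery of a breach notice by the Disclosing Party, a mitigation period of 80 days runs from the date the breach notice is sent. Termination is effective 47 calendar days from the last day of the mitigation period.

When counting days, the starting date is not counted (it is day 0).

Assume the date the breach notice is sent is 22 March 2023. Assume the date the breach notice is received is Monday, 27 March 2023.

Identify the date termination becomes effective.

Adding 80 calendar days to 22 March 2023 gives 10 June 2023, which is the last day of the mitigation period.
Adding 47 calendar days to 10 June 2023 gives 27 July 2023, which is the date termination becomes effective.

27 July 2023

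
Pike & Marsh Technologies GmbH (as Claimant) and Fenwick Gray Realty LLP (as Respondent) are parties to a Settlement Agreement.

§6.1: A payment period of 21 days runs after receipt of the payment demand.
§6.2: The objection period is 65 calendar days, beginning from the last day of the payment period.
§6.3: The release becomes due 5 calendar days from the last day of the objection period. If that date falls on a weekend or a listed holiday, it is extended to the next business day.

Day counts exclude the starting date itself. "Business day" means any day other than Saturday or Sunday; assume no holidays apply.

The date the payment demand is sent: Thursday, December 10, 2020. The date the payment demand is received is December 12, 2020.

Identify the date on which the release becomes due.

March 15, 2021

Adding 21 calendar days to December 12, 2020 gives January 2, 2021, which is the last day of the payment period.
Adding 65 calendar days to January 2, 2021 gives March 8, 2021, which is the last day of the objection period.
The date on which the release becomes due: March 8, 2021 + 5 days = March 13, 2021. That falls on a Saturday, so it rolls to the next business day, Monday, March 15, 2021.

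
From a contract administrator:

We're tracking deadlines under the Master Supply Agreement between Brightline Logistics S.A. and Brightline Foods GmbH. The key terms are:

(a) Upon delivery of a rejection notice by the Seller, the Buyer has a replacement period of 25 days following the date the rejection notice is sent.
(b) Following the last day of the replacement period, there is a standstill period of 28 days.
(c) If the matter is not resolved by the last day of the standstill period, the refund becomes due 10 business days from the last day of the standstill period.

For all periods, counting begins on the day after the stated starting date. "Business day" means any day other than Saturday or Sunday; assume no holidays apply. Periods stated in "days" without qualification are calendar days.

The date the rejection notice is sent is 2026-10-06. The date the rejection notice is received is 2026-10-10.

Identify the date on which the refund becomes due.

Adding 25 calendar days to 2026-10-06 gives 2026-10-31, which is the last day of the replacement period.
The last day of the standstill period: 28 calendar days after 2026-10-31 is 2026-11-28.
The date on which the refund becomes due: 10 business days after Saturday, 2026-11-28, skipping weekends — Nov 30, Dec 1, Dec 2, Dec 3, Dec 4, Dec 7, Dec 8, Dec 9, Dec 10, Dec 11 — lands on Friday, 2026-12-11.

2026-12-11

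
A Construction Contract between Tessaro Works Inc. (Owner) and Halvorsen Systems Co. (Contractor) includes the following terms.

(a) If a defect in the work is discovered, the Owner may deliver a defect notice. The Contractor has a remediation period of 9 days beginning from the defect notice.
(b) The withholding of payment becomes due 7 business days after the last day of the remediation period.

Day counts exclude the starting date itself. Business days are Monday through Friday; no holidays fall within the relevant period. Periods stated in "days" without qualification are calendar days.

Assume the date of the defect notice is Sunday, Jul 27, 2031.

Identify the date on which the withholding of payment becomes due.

The last day of the remediation period: Jul 27, 2031 + 9 days = Aug 5, 2031.
From Tuesday, Aug 5, 2031, 7 business days (Aug 6, Aug 7, Aug 8, Aug 11, Aug 12, Aug 13, Aug 14, skipping weekends) brings us to Thursday, Aug 14, 2031, which is the date on which the withholding of payment becomes due.

Aug 14, 2031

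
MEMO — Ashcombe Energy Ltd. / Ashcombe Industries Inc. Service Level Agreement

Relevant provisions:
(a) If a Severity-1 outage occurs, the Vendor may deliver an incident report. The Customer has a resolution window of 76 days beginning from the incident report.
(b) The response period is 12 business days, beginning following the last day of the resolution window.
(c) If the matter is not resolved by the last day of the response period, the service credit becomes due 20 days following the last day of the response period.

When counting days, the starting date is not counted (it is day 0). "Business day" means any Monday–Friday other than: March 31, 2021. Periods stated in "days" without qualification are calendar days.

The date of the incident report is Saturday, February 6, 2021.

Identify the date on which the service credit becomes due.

Adding 76 calendar days to February 6, 2021 gives April 23, 2021, which is the last day of the resolution window.
The last day of the response period: 12 business days after Friday, April 23, 2021, skipping weekends — Apr 26, Apr 27, Apr 28, Apr 29, …, May 7, May 10, May 11 — lands on Tuesday, May 11, 2021.
The date on which the service credit becomes due: May 11, 2021 + 20 days = May 31, 2021.

May 31, 2021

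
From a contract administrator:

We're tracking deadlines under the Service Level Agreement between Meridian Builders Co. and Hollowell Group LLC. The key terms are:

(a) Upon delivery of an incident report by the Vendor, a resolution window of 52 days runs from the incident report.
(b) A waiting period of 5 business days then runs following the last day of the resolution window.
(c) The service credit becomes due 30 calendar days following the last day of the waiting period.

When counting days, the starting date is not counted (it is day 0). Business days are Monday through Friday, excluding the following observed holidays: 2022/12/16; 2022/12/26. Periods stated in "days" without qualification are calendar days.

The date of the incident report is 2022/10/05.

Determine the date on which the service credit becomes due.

The last day of the resolution window: 52 calendar days after 2022/10/05 is 2022/11/26.
From Saturday, 2022/11/26, 5 business days (Nov 28, Nov 29, Nov 30, Dec 1, Dec 2, skipping weekends) brings us to Friday, 2022/12/02, which is the last day of the waiting period.
The date on which the service credit becomes due: 2022/12/02 + 30 days = 2023/01/01.

2023/01/01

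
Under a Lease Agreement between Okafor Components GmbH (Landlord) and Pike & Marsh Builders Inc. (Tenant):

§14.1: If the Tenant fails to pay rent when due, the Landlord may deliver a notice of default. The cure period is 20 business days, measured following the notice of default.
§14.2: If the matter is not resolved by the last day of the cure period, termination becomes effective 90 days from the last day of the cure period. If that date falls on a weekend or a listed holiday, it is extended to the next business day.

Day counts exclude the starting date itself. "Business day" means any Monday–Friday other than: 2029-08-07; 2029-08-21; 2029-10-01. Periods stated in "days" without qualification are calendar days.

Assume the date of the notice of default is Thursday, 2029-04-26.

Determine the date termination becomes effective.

From Thursday, 2029-04-26, 20 business days (Apr 27, Apr 30, May 1, May 2, …, May 22, May 23, May 24, skipping weekends) brings us to Thursday, 2029-05-24, which is the last day of the cure period.
Adding 90 calendar days to 2029-05-24 gives 2029-08-22, which is the date termination becomes effective. 2029-08-22 is a Wednesday and is not a listed holiday, so no roll-forward applies.

2029-08-22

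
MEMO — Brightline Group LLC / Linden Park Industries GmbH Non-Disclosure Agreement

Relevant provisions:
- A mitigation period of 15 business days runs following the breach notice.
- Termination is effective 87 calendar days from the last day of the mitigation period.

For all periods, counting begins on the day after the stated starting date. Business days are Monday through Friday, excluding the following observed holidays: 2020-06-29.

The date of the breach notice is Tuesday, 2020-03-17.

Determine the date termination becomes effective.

From Tuesday, 2020-03-17, 15 business days (Mar 18, Mar 19, Mar 20, Mar 23, …, Apr 3, Apr 6, Apr 7, skipping weekends) brings us to Tuesday, 2020-04-07, which is the last day of the mitigation period.
The date termination becomes effective: 87 calendar days after 2020-04-07 is 2020-07-03.

2020-07-03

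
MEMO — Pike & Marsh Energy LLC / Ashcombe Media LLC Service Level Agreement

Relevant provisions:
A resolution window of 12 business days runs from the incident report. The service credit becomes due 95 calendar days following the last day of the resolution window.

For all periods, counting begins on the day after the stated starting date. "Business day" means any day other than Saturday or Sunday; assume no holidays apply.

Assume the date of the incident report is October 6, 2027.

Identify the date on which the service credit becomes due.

The last day of the resolution window: counting 12 business days from Wednesday, October 6, 2027 (Oct 7, Oct 8, Oct 11, Oct 12, …, Oct 20, Oct 21, Oct 22, skipping weekends) reaches Friday, October 22, 2027.
The date on which the service credit becomes due: October 22, 2027 + 95 days = January 25, 2028.

January 25, 2028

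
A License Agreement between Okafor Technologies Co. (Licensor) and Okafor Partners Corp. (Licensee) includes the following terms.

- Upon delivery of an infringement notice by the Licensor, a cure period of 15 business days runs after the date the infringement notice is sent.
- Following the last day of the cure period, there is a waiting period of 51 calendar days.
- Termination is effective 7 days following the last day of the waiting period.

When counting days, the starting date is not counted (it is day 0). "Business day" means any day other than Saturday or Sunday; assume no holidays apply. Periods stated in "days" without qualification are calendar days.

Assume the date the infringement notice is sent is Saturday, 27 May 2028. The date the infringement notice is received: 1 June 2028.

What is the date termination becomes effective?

13 August 2028

The last day of the cure period: counting 15 business days from Saturday, 27 May 2028 (May 29, May 30, May 31, Jun 1, …, Jun 14, Jun 15, Jun 16, skipping weekends) reaches Friday, 16 June 2028.
The last day of the waiting period: 16 June 2028 + 51 days = 6 August 2028.
Adding 7 calendar days to 6 August 2028 gives 13 August 2028, which is the date termination becomes effective.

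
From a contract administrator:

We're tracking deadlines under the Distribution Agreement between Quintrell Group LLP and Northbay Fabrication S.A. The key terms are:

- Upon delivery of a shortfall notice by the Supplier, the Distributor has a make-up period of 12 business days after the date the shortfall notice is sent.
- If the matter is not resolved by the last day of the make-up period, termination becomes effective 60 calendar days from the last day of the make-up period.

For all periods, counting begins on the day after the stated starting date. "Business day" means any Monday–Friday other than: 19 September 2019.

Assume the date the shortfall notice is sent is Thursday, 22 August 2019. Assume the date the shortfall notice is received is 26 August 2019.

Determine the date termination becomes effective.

The last day of the make-up period: counting 12 business days from Thursday, 22 August 2019 (Aug 23, Aug 26, Aug 27, Aug 28, …, Sep 5, Sep 6, Sep 9, skipping weekends) reaches Monday, 9 September 2019.
The date termination becomes effective: 60 calendar days after 9 September 2019 is 8 November 2019.

8 November 2019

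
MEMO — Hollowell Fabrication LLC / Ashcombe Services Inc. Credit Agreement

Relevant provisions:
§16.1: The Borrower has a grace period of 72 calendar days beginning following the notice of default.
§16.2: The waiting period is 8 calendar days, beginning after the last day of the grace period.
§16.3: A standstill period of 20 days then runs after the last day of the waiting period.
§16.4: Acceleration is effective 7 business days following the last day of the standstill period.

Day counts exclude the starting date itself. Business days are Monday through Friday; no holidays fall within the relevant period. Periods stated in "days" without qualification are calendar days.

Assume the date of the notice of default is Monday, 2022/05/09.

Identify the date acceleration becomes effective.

Adding 72 calendar days to 2022/05/09 gives 2022/07/20, which is the last day of the grace period.
The last day of the waiting period: 2022/07/20 + 8 days = 2022/07/28.
Adding 20 calendar days to 2022/07/28 gives 2022/08/17, which is the last day of the standstill period.
The date acceleration becomes effective: 7 business days after Wednesday, 2022/08/17, skipping weekends — Aug 18, Aug 19, Aug 22, Aug 23, Aug 24, Aug 25, Aug 26 — lands on Friday, 2022/08/26.

2022/08/26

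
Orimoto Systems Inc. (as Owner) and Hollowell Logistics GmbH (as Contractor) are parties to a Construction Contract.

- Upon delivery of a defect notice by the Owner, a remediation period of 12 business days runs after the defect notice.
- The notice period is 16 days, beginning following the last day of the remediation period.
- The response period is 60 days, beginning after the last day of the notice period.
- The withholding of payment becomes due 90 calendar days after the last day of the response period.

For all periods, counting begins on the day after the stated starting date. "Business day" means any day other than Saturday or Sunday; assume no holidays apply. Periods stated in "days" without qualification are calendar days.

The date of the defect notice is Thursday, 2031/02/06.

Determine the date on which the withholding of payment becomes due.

From Thursday, 2031/02/06, 12 business days (Feb 7, Feb 10, Feb 11, Feb 12, …, Feb 20, Feb 21, Feb 24, skipping weekends) brings us to Monday, 2031/02/24, which is the last day of the remediation period.
Adding 16 calendar days to 2031/02/24 gives 2031/03/12, which is the last day of the notice period.
The last day of the response period: 60 calendar days after 2031/03/12 is 2031/05/11.
Adding 90 calendar days to 2031/05/11 gives 2031/08/09, which is the date on which the withholding of payment becomes due.

2031/08/09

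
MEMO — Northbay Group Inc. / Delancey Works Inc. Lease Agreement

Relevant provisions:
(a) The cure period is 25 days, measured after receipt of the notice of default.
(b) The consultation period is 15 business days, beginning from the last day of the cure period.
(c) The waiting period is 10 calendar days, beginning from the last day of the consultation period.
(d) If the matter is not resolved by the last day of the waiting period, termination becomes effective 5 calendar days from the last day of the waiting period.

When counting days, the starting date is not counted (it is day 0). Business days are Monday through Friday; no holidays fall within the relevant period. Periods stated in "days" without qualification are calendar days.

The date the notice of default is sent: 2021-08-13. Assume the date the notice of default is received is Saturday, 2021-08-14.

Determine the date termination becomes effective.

The last day of the cure period: 25 calendar days after 2021-08-14 is 2021-09-08.
From Wednesday, 2021-09-08, 15 business days (Sep 9, Sep 10, Sep 13, Sep 14, …, Sep 27, Sep 28, Sep 29, skipping weekends) brings us to Wednesday, 2021-09-29, which is the last day of the consultation period.
The last day of the waiting period: 2021-09-29 + 10 days = 2021-10-09.
Adding 5 calendar days to 2021-10-09 gives 2021-10-14, which is the date termination becomes effective.

2021-10-14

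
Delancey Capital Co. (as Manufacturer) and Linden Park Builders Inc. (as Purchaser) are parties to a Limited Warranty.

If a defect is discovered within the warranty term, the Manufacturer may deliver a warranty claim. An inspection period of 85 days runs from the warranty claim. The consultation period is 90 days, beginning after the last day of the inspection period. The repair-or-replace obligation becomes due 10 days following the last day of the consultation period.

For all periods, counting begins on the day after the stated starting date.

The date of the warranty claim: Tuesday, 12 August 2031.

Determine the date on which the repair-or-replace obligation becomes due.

The last day of the inspection period: 85 calendar days after 12 August 2031 is 5 November 2031.
The last day of the consultation period: 90 calendar days after 5 November 2031 is 3 February 2032.
The date on which the repair-or-replace obligation becomes due: 3 February 2032 + 10 days = 13 February 2032.

13 February 2032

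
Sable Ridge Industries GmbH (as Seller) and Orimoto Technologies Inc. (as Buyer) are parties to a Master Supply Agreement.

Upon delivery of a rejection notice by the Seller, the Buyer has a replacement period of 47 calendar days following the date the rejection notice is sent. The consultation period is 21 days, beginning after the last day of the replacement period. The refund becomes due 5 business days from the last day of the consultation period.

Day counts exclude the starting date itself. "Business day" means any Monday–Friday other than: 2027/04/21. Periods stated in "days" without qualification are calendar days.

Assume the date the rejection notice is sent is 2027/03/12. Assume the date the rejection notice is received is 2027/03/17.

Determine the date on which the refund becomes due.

2027/05/26

Adding 47 calendar days to 2027/03/12 gives 2027/04/28, which is the last day of the replacement period.
The last day of the consultation period: 21 calendar days after 2027/04/28 is 2027/05/19.
The date on which the refund becomes due: 5 business days after Wednesday, 2027/05/19, skipping weekends — May 20, May 21, May 24, May 25, May 26 — lands on Wednesday, 2027/05/26.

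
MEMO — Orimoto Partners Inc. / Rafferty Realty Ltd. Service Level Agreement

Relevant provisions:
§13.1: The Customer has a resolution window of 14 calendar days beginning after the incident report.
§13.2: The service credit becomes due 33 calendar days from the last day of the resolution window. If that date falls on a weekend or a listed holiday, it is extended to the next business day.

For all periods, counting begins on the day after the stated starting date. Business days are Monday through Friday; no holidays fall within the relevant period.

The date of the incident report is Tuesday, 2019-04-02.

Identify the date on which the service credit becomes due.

2019-05-20

The last day of the resolution window: 14 calendar days after 2019-04-02 is 2019-04-16.
Adding 33 calendar days to 2019-04-16 gives 2019-05-19, which is the date on which the service credit becomes due. That falls on a Sunday, so it rolls to the next business day, Monday, 2019-05-20.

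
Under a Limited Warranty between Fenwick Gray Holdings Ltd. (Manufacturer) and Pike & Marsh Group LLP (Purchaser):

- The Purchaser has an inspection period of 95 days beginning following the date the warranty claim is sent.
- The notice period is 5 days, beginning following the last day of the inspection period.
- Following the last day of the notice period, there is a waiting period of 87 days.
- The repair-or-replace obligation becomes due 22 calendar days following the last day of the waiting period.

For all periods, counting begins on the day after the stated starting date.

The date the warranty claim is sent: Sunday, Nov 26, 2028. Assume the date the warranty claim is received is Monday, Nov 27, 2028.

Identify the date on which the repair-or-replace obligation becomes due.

Adding 95 calendar days to Nov 26, 2028 gives Mar 1, 2029, which is the last day of the inspection period.
The last day of the notice period: 5 calendar days after Mar 1, 2029 is Mar 6, 2029.
The last day of the waiting period: 87 calendar days after Mar 6, 2029 is Jun 1, 2029.
The date on which the repair-or-replace obligation becomes due: 22 calendar days after Jun 1, 2029 is Jun 23, 2029.

Jun 23, 2029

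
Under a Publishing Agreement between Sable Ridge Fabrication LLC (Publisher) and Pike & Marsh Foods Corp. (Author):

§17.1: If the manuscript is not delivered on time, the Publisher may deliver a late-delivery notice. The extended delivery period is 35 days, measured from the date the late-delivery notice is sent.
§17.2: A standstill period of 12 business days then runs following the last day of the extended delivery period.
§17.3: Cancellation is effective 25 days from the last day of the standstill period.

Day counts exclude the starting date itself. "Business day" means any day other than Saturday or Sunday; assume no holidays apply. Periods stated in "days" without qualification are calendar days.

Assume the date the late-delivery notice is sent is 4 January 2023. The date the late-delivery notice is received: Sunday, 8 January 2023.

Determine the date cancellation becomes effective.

21 March 2023

Adding 35 calendar days to 4 January 2023 gives 8 February 2023, which is the last day of the extended delivery period.
From Wednesday, 8 February 2023, 12 business days (Feb 9, Feb 10, Feb 13, Feb 14, …, Feb 22, Feb 23, Feb 24, skipping weekends) brings us to Friday, 24 February 2023, which is the last day of the standstill period.
Adding 25 calendar days to 24 February 2023 gives 21 March 2023, which is the date cancellation becomes effective.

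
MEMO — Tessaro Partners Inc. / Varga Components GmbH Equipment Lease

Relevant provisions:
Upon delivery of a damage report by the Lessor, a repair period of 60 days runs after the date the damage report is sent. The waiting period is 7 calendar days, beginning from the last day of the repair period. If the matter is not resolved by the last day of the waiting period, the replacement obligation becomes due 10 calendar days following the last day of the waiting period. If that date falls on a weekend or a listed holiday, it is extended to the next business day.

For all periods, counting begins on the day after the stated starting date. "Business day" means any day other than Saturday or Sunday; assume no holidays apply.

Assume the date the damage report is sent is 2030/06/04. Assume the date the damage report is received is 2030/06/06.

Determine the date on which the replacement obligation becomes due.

2030/08/20

Adding 60 calendar days to 2030/06/04 gives 2030/08/03, which is the last day of the repair period.
The last day of the waiting period: 2030/08/03 + 7 days = 2030/08/10.
The date on which the replacement obligation becomes due: 2030/08/10 + 10 days = 2030/08/20. 2030/08/20 is a Tuesday, so no roll-forward applies.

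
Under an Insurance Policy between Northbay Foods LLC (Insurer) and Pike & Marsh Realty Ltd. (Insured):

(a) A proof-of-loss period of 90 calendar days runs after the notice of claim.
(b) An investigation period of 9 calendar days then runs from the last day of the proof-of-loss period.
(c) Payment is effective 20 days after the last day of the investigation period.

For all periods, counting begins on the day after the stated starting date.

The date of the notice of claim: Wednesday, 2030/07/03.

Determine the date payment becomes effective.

The last day of the proof-of-loss period: 90 calendar days after 2030/07/03 is 2030/10/01.
Adding 9 calendar days to 2030/10/01 gives 2030/10/10, which is the last day of the investigation period.
The date payment becomes effective: 20 calendar days after 2030/10/10 is 2030/10/30.

2030/10/30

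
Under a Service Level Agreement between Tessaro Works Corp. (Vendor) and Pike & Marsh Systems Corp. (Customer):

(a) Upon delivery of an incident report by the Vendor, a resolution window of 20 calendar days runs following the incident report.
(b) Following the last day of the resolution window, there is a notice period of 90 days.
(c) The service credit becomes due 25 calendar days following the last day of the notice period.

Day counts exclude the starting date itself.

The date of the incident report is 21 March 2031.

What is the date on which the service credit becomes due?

Adding 20 calendar days to 21 March 2031 gives 10 April 2031, which is the last day of the resolution window.
Adding 90 calendar days to 10 April 2031 gives 9 July 2031, which is the last day of the notice period.
The date on which the service credit becomes due: 9 July 2031 + 25 days = 3 August 2031.

3 August 2031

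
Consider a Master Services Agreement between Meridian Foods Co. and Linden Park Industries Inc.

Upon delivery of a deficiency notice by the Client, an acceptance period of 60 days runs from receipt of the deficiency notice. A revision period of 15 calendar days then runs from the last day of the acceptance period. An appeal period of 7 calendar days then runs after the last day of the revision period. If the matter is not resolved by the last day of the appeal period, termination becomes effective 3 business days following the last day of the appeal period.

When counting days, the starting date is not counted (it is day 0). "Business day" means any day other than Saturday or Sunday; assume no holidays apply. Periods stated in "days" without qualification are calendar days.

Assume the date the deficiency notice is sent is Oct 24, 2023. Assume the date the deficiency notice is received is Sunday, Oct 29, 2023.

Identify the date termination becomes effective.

The last day of the acceptance period: 60 calendar days after Oct 29, 2023 is Dec 28, 2023.
The last day of the revision period: Dec 28, 2023 + 15 days = Jan 12, 2024.
Adding 7 calendar days to Jan 12, 2024 gives Jan 19, 2024, which is the last day of the appeal period.
The date termination becomes effective: counting 3 business days from Friday, Jan 19, 2024 (Jan 22, Jan 23, Jan 24, skipping weekends) reaches Wednesday, Jan 24, 2024.

Jan 24, 2024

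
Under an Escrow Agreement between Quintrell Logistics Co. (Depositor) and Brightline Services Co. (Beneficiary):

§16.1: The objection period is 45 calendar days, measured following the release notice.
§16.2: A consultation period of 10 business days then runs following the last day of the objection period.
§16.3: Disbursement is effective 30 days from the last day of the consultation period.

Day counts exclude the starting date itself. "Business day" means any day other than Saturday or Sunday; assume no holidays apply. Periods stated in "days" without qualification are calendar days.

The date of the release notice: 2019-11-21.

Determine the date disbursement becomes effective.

The last day of the objection period: 2019-11-21 + 45 days = 2020-01-05.
The last day of the consultation period: 10 business days after Sunday, 2020-01-05, skipping weekends — Jan 6, Jan 7, Jan 8, Jan 9, Jan 10, Jan 13, Jan 14, Jan 15, Jan 16, Jan 17 — lands on Friday, 2020-01-17.
The date disbursement becomes effective: 2020-01-17 + 30 days = 2020-02-16.

2020-02-16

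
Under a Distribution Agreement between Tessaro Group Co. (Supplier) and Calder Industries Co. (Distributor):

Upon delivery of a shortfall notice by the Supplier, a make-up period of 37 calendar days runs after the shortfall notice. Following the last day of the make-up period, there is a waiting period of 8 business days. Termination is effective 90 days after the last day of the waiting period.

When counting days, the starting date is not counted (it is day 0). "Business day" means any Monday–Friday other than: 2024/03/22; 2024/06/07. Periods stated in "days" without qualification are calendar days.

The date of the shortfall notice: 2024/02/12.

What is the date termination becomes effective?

2024/07/01

Adding 37 calendar days to 2024/02/12 gives 2024/03/20, which is the last day of the make-up period.
The last day of the waiting period: counting 8 business days from Wednesday, 2024/03/20 (Mar 21, Mar 25, Mar 26, Mar 27, Mar 28, Mar 29, Apr 1, Apr 2, skipping weekends and the listed holiday on Mar 22) reaches Tuesday, 2024/04/02.
Adding 90 calendar days to 2024/04/02 gives 2024/07/01, which is the date termination becomes effective.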